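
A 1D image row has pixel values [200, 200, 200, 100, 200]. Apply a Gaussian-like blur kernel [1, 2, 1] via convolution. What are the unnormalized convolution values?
Convolve image row [200, 200, 200, 100, 200] with kernel [1, 2, 1]: y[0] = 200×1 = 200; y[1] = 200×2 + 200×1 = 600; y[2] = 200×1 + 200×2 + 200×1 = 800; y[3] = 200×1 + 200×2 + 100×1 = 700; y[4] = 200×1 + 100×2 + 200×1 = 600; y[5] = 100×1 + 200×2 = 500; y[6] = 200×1 = 200 → [200, 600, 800, 700, 600, 500, 200]. Normalization factor = sum(kernel) = 4.

[200, 600, 800, 700, 600, 500, 200]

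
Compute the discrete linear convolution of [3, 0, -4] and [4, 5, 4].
y[0] = 3×4 = 12; y[1] = 3×5 + 0×4 = 15; y[2] = 3×4 + 0×5 + -4×4 = -4; y[3] = 0×4 + -4×5 = -20; y[4] = -4×4 = -16

[12, 15, -4, -20, -16]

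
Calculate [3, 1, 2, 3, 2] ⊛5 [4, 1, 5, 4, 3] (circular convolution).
Use y[k] = Σ_j f[j]·g[(k-j) mod 5]. y[0] = 3×4 + 1×3 + 2×4 + 3×5 + 2×1 = 40; y[1] = 3×1 + 1×4 + 2×3 + 3×4 + 2×5 = 35; y[2] = 3×5 + 1×1 + 2×4 + 3×3 + 2×4 = 41; y[3] = 3×4 + 1×5 + 2×1 + 3×4 + 2×3 = 37; y[4] = 3×3 + 1×4 + 2×5 + 3×1 + 2×4 = 34. Result: [40, 35, 41, 37, 34]

[40, 35, 41, 37, 34]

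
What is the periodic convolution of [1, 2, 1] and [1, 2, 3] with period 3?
Use y[k] = Σ_j x[j]·h[(k-j) mod 3]. y[0] = 1×1 + 2×3 + 1×2 = 9; y[1] = 1×2 + 2×1 + 1×3 = 7; y[2] = 1×3 + 2×2 + 1×1 = 8. Result: [9, 7, 8]

[9, 7, 8]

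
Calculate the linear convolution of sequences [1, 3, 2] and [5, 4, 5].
y[0] = 1×5 = 5; y[1] = 1×4 + 3×5 = 19; y[2] = 1×5 + 3×4 + 2×5 = 27; y[3] = 3×5 + 2×4 = 23; y[4] = 2×5 = 10

[5, 19, 27, 23, 10]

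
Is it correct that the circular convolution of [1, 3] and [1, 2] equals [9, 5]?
Recompute circular convolution of [1, 3] and [1, 2]: y[0] = 1×1 + 3×2 = 7; y[1] = 1×2 + 3×1 = 5 → [7, 5]. Compare to given [9, 5]: they differ at index 0: given 9, correct 7, so answer: No

No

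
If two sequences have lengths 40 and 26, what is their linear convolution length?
Linear/full convolution length: m + n - 1 = 40 + 26 - 1 = 65

65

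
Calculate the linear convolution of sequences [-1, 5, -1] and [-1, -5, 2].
y[0] = -1×-1 = 1; y[1] = -1×-5 + 5×-1 = 0; y[2] = -1×2 + 5×-5 + -1×-1 = -26; y[3] = 5×2 + -1×-5 = 15; y[4] = -1×2 = -2

[1, 0, -26, 15, -2]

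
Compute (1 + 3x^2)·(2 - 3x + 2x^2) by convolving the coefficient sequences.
Ascending coefficients: a = [1, 0, 3], b = [2, -3, 2]. c[0] = 1×2 = 2; c[1] = 1×-3 + 0×2 = -3; c[2] = 1×2 + 0×-3 + 3×2 = 8; c[3] = 0×2 + 3×-3 = -9; c[4] = 3×2 = 6. Result coefficients: [2, -3, 8, -9, 6] → 2 - 3x + 8x^2 - 9x^3 + 6x^4

2 - 3x + 8x^2 - 9x^3 + 6x^4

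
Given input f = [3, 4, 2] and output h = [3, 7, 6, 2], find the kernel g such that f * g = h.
Output length 4 = len(f) + len(g) - 1 ⇒ len(g) = 2. Solve g forward using g[k] = (h[k] - Σ_{i≥1} f[i]·g[k-i]) / f[0]: g[0] = h[0] / f[0] = 3 / 3 = 1; g[1] = (h[1] - 4×1) / f[0] = (7 - 4×1) / 3 = 1. So g = [1, 1]. Forward-check [3, 4, 2] * [1, 1]: h[0] = 3×1 = 3; h[1] = 3×1 + 4×1 = 7; h[2] = 4×1 + 2×1 = 6; h[3] = 2×1 = 2 → [3, 7, 6, 2] ✓

[1, 1]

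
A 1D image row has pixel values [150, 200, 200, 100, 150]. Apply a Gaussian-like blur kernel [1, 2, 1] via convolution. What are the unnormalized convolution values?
Convolve image row [150, 200, 200, 100, 150] with kernel [1, 2, 1]: y[0] = 150×1 = 150; y[1] = 150×2 + 200×1 = 500; y[2] = 150×1 + 200×2 + 200×1 = 750; y[3] = 200×1 + 200×2 + 100×1 = 700; y[4] = 200×1 + 100×2 + 150×1 = 550; y[5] = 100×1 + 150×2 = 400; y[6] = 150×1 = 150 → [150, 500, 750, 700, 550, 400, 150]. Normalization factor = sum(kernel) = 4.

[150, 500, 750, 700, 550, 400, 150]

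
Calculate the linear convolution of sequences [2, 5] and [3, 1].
y[0] = 2×3 = 6; y[1] = 2×1 + 5×3 = 17; y[2] = 5×1 = 5

[6, 17, 5]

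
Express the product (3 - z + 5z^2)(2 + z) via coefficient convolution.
Ascending coefficients: a = [3, -1, 5], b = [2, 1]. c[0] = 3×2 = 6; c[1] = 3×1 + -1×2 = 1; c[2] = -1×1 + 5×2 = 9; c[3] = 5×1 = 5. Result coefficients: [6, 1, 9, 5] → 6 + z + 9z^2 + 5z^3

6 + z + 9z^2 + 5z^3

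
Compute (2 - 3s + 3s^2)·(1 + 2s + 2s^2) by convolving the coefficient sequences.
Ascending coefficients: a = [2, -3, 3], b = [1, 2, 2]. c[0] = 2×1 = 2; c[1] = 2×2 + -3×1 = 1; c[2] = 2×2 + -3×2 + 3×1 = 1; c[3] = -3×2 + 3×2 = 0; c[4] = 3×2 = 6. Result coefficients: [2, 1, 1, 0, 6] → 2 + s + s^2 + 6s^4

2 + s + s^2 + 6s^4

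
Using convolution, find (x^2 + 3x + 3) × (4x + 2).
Ascending coefficients: a = [3, 3, 1], b = [2, 4]. c[0] = 3×2 = 6; c[1] = 3×4 + 3×2 = 18; c[2] = 3×4 + 1×2 = 14; c[3] = 1×4 = 4. Result coefficients: [6, 18, 14, 4] → 4x^3 + 14x^2 + 18x + 6

4x^3 + 14x^2 + 18x + 6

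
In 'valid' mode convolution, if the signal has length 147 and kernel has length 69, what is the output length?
'Valid' mode counts only positions where the kernel fully overlaps the signal: m - n + 1 = 147 - 69 + 1 = 79

79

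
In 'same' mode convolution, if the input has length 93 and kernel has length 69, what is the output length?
'Same' mode returns an output with the same length as the input: 93

93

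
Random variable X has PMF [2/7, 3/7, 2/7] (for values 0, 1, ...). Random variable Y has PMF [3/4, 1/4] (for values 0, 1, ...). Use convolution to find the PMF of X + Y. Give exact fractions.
P(X+Y=k) = Σ_i P(X=i)·P(Y=k-i) — a convolution of [2/7, 3/7, 2/7] and [3/4, 1/4]. P(X+Y=0) = (2/7)×(3/4) = 3/14; P(X+Y=1) = (2/7)×(1/4) + (3/7)×(3/4) = 1/14 + 9/28 = 11/28; P(X+Y=2) = (3/7)×(1/4) + (2/7)×(3/4) = 3/28 + 3/14 = 9/28; P(X+Y=3) = (2/7)×(1/4) = 1/14. PMF: [3/14, 11/28, 9/28, 1/14] (sums to 1 ✓)

[3/14, 11/28, 9/28, 1/14]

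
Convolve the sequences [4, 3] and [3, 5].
y[0] = 4×3 = 12; y[1] = 4×5 + 3×3 = 29; y[2] = 3×5 = 15

[12, 29, 15]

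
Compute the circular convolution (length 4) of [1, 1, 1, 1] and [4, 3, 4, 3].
Use y[k] = Σ_j x[j]·h[(k-j) mod 4]. y[0] = 1×4 + 1×3 + 1×4 + 1×3 = 14; y[1] = 1×3 + 1×4 + 1×3 + 1×4 = 14; y[2] = 1×4 + 1×3 + 1×4 + 1×3 = 14; y[3] = 1×3 + 1×4 + 1×3 + 1×4 = 14. Result: [14, 14, 14, 14]

[14, 14, 14, 14]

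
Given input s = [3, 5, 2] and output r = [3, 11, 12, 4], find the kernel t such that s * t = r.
Output length 4 = len(s) + len(t) - 1 ⇒ len(t) = 2. Solve t forward using t[k] = (r[k] - Σ_{i≥1} s[i]·t[k-i]) / s[0]: t[0] = r[0] / s[0] = 3 / 3 = 1; t[1] = (r[1] - 5×1) / s[0] = (11 - 5×1) / 3 = 2. So t = [1, 2]. Forward-check [3, 5, 2] * [1, 2]: r[0] = 3×1 = 3; r[1] = 3×2 + 5×1 = 11; r[2] = 5×2 + 2×1 = 12; r[3] = 2×2 = 4 → [3, 11, 12, 4] ✓

[1, 2]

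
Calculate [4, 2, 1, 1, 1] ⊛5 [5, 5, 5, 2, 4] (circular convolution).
Use y[k] = Σ_j f[j]·g[(k-j) mod 5]. y[0] = 4×5 + 2×4 + 1×2 + 1×5 + 1×5 = 40; y[1] = 4×5 + 2×5 + 1×4 + 1×2 + 1×5 = 41; y[2] = 4×5 + 2×5 + 1×5 + 1×4 + 1×2 = 41; y[3] = 4×2 + 2×5 + 1×5 + 1×5 + 1×4 = 32; y[4] = 4×4 + 2×2 + 1×5 + 1×5 + 1×5 = 35. Result: [40, 41, 41, 32, 35]

[40, 41, 41, 32, 35]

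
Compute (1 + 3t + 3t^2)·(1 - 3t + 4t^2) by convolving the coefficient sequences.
Ascending coefficients: a = [1, 3, 3], b = [1, -3, 4]. c[0] = 1×1 = 1; c[1] = 1×-3 + 3×1 = 0; c[2] = 1×4 + 3×-3 + 3×1 = -2; c[3] = 3×4 + 3×-3 = 3; c[4] = 3×4 = 12. Result coefficients: [1, 0, -2, 3, 12] → 1 - 2t^2 + 3t^3 + 12t^4

1 - 2t^2 + 3t^3 + 12t^4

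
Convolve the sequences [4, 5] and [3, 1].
y[0] = 4×3 = 12; y[1] = 4×1 + 5×3 = 19; y[2] = 5×1 = 5

[12, 19, 5]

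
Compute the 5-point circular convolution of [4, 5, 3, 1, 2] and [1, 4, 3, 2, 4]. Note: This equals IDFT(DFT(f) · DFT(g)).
Either evaluate y[k] = Σ_j f[j]·g[(k-j) mod 5] directly, or use IDFT(DFT(f) · DFT(g)). y[0] = 4×1 + 5×4 + 3×2 + 1×3 + 2×4 = 41; y[1] = 4×4 + 5×1 + 3×4 + 1×2 + 2×3 = 41; y[2] = 4×3 + 5×4 + 3×1 + 1×4 + 2×2 = 43; y[3] = 4×2 + 5×3 + 3×4 + 1×1 + 2×4 = 44; y[4] = 4×4 + 5×2 + 3×3 + 1×4 + 2×1 = 41. Result: [41, 41, 43, 44, 41]

[41, 41, 43, 44, 41]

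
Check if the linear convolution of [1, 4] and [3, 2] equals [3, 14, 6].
Recompute linear convolution of [1, 4] and [3, 2]: y[0] = 1×3 = 3; y[1] = 1×2 + 4×3 = 14; y[2] = 4×2 = 8 → [3, 14, 8]. Compare to given [3, 14, 6]: they differ at index 2: given 6, correct 8, so answer: No

No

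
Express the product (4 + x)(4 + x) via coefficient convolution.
Ascending coefficients: a = [4, 1], b = [4, 1]. c[0] = 4×4 = 16; c[1] = 4×1 + 1×4 = 8; c[2] = 1×1 = 1. Result coefficients: [16, 8, 1] → 16 + 8x + x^2

16 + 8x + x^2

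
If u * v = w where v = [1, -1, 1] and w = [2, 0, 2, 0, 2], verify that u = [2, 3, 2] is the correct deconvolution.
Forward-compute [2, 3, 2] * [1, -1, 1]: w[0] = 2×1 = 2; w[1] = 2×-1 + 3×1 = 1; w[2] = 2×1 + 3×-1 + 2×1 = 1; w[3] = 3×1 + 2×-1 = 1; w[4] = 2×1 = 2 → [2, 1, 1, 1, 2]. Does not match given w = [2, 0, 2, 0, 2].

Not verified. [2, 3, 2] * [1, -1, 1] = [2, 1, 1, 1, 2], which differs from [2, 0, 2, 0, 2] at index 1.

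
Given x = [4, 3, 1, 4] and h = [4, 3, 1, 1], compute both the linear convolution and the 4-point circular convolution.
Linear: y_lin[0] = 4×4 = 16; y_lin[1] = 4×3 + 3×4 = 24; y_lin[2] = 4×1 + 3×3 + 1×4 = 17; y_lin[3] = 4×1 + 3×1 + 1×3 + 4×4 = 26; y_lin[4] = 3×1 + 1×1 + 4×3 = 16; y_lin[5] = 1×1 + 4×1 = 5; y_lin[6] = 4×1 = 4 → [16, 24, 17, 26, 16, 5, 4]. Circular (length 4): y[0] = 4×4 + 3×1 + 1×1 + 4×3 = 32; y[1] = 4×3 + 3×4 + 1×1 + 4×1 = 29; y[2] = 4×1 + 3×3 + 1×4 + 4×1 = 21; y[3] = 4×1 + 3×1 + 1×3 + 4×4 = 26 → [32, 29, 21, 26]

Linear: [16, 24, 17, 26, 16, 5, 4], Circular: [32, 29, 21, 26]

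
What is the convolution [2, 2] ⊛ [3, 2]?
y[0] = 2×3 = 6; y[1] = 2×2 + 2×3 = 10; y[2] = 2×2 = 4

[6, 10, 4]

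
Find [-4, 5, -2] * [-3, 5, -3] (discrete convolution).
y[0] = -4×-3 = 12; y[1] = -4×5 + 5×-3 = -35; y[2] = -4×-3 + 5×5 + -2×-3 = 43; y[3] = 5×-3 + -2×5 = -25; y[4] = -2×-3 = 6

[12, -35, 43, -25, 6]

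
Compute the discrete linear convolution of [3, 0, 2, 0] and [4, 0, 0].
y[0] = 3×4 = 12; y[1] = 3×0 + 0×4 = 0; y[2] = 3×0 + 0×0 + 2×4 = 8; y[3] = 0×0 + 2×0 + 0×4 = 0; y[4] = 2×0 + 0×0 = 0; y[5] = 0×0 = 0

[12, 0, 8, 0, 0, 0]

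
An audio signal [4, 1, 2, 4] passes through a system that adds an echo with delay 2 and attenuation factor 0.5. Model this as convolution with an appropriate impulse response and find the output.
Direct-path + delayed-attenuated-path model → impulse response h = [1, 0, 0.5] (1 at lag 0, 0.5 at lag 2). Output y[n] = x[n] + 0.5·x[n - 2] (with x[n] = 0 outside 0..3): y[0] = 4 + 0.5×0 = 4; y[1] = 1 + 0.5×0 = 1; y[2] = 2 + 0.5×4 = 4.0; y[3] = 4 + 0.5×1 = 4.5; y[4] = 0 + 0.5×2 = 1.0; y[5] = 0 + 0.5×4 = 2.0. So y = [4, 1, 4.0, 4.5, 1.0, 2.0]

[4, 1, 4.0, 4.5, 1.0, 2.0]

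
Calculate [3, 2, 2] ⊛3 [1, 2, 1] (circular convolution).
Use y[k] = Σ_j a[j]·b[(k-j) mod 3]. y[0] = 3×1 + 2×1 + 2×2 = 9; y[1] = 3×2 + 2×1 + 2×1 = 10; y[2] = 3×1 + 2×2 + 2×1 = 9. Result: [9, 10, 9]

[9, 10, 9]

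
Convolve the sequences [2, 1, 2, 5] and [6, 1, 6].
y[0] = 2×6 = 12; y[1] = 2×1 + 1×6 = 8; y[2] = 2×6 + 1×1 + 2×6 = 25; y[3] = 1×6 + 2×1 + 5×6 = 38; y[4] = 2×6 + 5×1 = 17; y[5] = 5×6 = 30

[12, 8, 25, 38, 17, 30]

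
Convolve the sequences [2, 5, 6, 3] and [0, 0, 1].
y[0] = 2×0 = 0; y[1] = 2×0 + 5×0 = 0; y[2] = 2×1 + 5×0 + 6×0 = 2; y[3] = 5×1 + 6×0 + 3×0 = 5; y[4] = 6×1 + 3×0 = 6; y[5] = 3×1 = 3

[0, 0, 2, 5, 6, 3]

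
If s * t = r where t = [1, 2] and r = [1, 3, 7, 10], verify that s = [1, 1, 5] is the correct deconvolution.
Forward-compute [1, 1, 5] * [1, 2]: r[0] = 1×1 = 1; r[1] = 1×2 + 1×1 = 3; r[2] = 1×2 + 5×1 = 7; r[3] = 5×2 = 10 → [1, 3, 7, 10]. Matches given r = [1, 3, 7, 10], so verified.

Verified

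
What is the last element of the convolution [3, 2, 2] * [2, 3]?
Use y[k] = Σ_i a[i]·b[k-i] at k=3. y[3] = 2×3 = 6

6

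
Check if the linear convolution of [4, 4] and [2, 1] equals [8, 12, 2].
Recompute linear convolution of [4, 4] and [2, 1]: y[0] = 4×2 = 8; y[1] = 4×1 + 4×2 = 12; y[2] = 4×1 = 4 → [8, 12, 4]. Compare to given [8, 12, 2]: they differ at index 2: given 2, correct 4, so answer: No

No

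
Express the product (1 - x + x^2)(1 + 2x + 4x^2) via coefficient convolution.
Ascending coefficients: a = [1, -1, 1], b = [1, 2, 4]. c[0] = 1×1 = 1; c[1] = 1×2 + -1×1 = 1; c[2] = 1×4 + -1×2 + 1×1 = 3; c[3] = -1×4 + 1×2 = -2; c[4] = 1×4 = 4. Result coefficients: [1, 1, 3, -2, 4] → 1 + x + 3x^2 - 2x^3 + 4x^4

1 + x + 3x^2 - 2x^3 + 4x^4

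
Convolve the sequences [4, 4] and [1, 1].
y[0] = 4×1 = 4; y[1] = 4×1 + 4×1 = 8; y[2] = 4×1 = 4

[4, 8, 4]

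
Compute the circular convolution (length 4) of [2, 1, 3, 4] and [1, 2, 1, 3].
Use y[k] = Σ_j u[j]·v[(k-j) mod 4]. y[0] = 2×1 + 1×3 + 3×1 + 4×2 = 16; y[1] = 2×2 + 1×1 + 3×3 + 4×1 = 18; y[2] = 2×1 + 1×2 + 3×1 + 4×3 = 19; y[3] = 2×3 + 1×1 + 3×2 + 4×1 = 17. Result: [16, 18, 19, 17]

[16, 18, 19, 17]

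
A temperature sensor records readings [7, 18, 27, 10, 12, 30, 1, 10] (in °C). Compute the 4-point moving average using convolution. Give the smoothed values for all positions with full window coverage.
4-point moving average kernel = [1, 1, 1, 1]. Apply in 'valid' mode (full window coverage): avg[0] = (7 + 18 + 27 + 10) / 4 = 15.5; avg[1] = (18 + 27 + 10 + 12) / 4 = 16.75; avg[2] = (27 + 10 + 12 + 30) / 4 = 19.75; avg[3] = (10 + 12 + 30 + 1) / 4 = 13.25; avg[4] = (12 + 30 + 1 + 10) / 4 = 13.25. Smoothed values: [15.5, 16.75, 19.75, 13.25, 13.25]

[15.5, 16.75, 19.75, 13.25, 13.25]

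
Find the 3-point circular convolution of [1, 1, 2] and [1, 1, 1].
Use y[k] = Σ_j a[j]·b[(k-j) mod 3]. y[0] = 1×1 + 1×1 + 2×1 = 4; y[1] = 1×1 + 1×1 + 2×1 = 4; y[2] = 1×1 + 1×1 + 2×1 = 4. Result: [4, 4, 4]

[4, 4, 4]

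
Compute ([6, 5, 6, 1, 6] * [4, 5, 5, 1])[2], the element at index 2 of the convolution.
Use y[k] = Σ_i a[i]·b[k-i] at k=2. y[2] = 6×5 + 5×5 + 6×4 = 79

79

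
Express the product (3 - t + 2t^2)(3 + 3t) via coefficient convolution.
Ascending coefficients: a = [3, -1, 2], b = [3, 3]. c[0] = 3×3 = 9; c[1] = 3×3 + -1×3 = 6; c[2] = -1×3 + 2×3 = 3; c[3] = 2×3 = 6. Result coefficients: [9, 6, 3, 6] → 9 + 6t + 3t^2 + 6t^3

9 + 6t + 3t^2 + 6t^3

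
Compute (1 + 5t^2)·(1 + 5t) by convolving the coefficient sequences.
Ascending coefficients: a = [1, 0, 5], b = [1, 5]. c[0] = 1×1 = 1; c[1] = 1×5 + 0×1 = 5; c[2] = 0×5 + 5×1 = 5; c[3] = 5×5 = 25. Result coefficients: [1, 5, 5, 25] → 1 + 5t + 5t^2 + 25t^3

1 + 5t + 5t^2 + 25t^3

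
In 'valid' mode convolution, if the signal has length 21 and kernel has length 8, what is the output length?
'Valid' mode counts only positions where the kernel fully overlaps the signal: m - n + 1 = 21 - 8 + 1 = 14

14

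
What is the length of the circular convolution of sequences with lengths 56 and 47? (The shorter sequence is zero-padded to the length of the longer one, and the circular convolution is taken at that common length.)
Circular convolution (zero-padding the shorter input) has length max(m, n) = max(56, 47) = 56

56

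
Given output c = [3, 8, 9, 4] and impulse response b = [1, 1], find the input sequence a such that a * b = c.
Deconvolve c=[3, 8, 9, 4] by b=[1, 1]. Since b[0]=1, solve forward: a[0] = c[0] / 1 = 3; a[1] = (c[1] - 3×1) / 1 = 5; a[2] = (c[2] - 5×1) / 1 = 4. So a = [3, 5, 4]. Check by forward convolution: c[0] = 3×1 = 3; c[1] = 3×1 + 5×1 = 8; c[2] = 5×1 + 4×1 = 9; c[3] = 4×1 = 4

[3, 5, 4]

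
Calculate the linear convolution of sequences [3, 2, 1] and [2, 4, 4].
y[0] = 3×2 = 6; y[1] = 3×4 + 2×2 = 16; y[2] = 3×4 + 2×4 + 1×2 = 22; y[3] = 2×4 + 1×4 = 12; y[4] = 1×4 = 4

[6, 16, 22, 12, 4]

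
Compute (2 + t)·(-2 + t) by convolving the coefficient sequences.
Ascending coefficients: a = [2, 1], b = [-2, 1]. c[0] = 2×-2 = -4; c[1] = 2×1 + 1×-2 = 0; c[2] = 1×1 = 1. Result coefficients: [-4, 0, 1] → -4 + t^2

-4 + t^2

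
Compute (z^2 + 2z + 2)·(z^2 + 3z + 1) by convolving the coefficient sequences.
Ascending coefficients: a = [2, 2, 1], b = [1, 3, 1]. c[0] = 2×1 = 2; c[1] = 2×3 + 2×1 = 8; c[2] = 2×1 + 2×3 + 1×1 = 9; c[3] = 2×1 + 1×3 = 5; c[4] = 1×1 = 1. Result coefficients: [2, 8, 9, 5, 1] → z^4 + 5z^3 + 9z^2 + 8z + 2

z^4 + 5z^3 + 9z^2 + 8z + 2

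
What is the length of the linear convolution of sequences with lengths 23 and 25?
Linear/full convolution length: m + n - 1 = 23 + 25 - 1 = 47

47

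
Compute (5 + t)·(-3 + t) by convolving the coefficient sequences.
Ascending coefficients: a = [5, 1], b = [-3, 1]. c[0] = 5×-3 = -15; c[1] = 5×1 + 1×-3 = 2; c[2] = 1×1 = 1. Result coefficients: [-15, 2, 1] → -15 + 2t + t^2

-15 + 2t + t^2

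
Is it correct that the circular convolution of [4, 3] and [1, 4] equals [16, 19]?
Recompute circular convolution of [4, 3] and [1, 4]: y[0] = 4×1 + 3×4 = 16; y[1] = 4×4 + 3×1 = 19 → [16, 19]. Given [16, 19] matches, so answer: Yes

Yes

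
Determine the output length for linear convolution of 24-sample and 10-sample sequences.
Linear/full convolution length: m + n - 1 = 24 + 10 - 1 = 33

33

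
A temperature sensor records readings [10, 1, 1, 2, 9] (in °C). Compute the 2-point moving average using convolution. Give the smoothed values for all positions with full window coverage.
2-point moving average kernel = [1, 1]. Apply in 'valid' mode (full window coverage): avg[0] = (10 + 1) / 2 = 5.5; avg[1] = (1 + 1) / 2 = 1.0; avg[2] = (1 + 2) / 2 = 1.5; avg[3] = (2 + 9) / 2 = 5.5. Smoothed values: [5.5, 1.0, 1.5, 5.5]

[5.5, 1.0, 1.5, 5.5]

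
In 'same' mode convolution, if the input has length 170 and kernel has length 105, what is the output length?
'Same' mode returns an output with the same length as the input: 170

170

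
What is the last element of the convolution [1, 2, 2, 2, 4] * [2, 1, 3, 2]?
Use y[k] = Σ_i a[i]·b[k-i] at k=7. y[7] = 4×2 = 8

8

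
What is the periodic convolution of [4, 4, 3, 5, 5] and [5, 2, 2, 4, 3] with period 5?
Use y[k] = Σ_j f[j]·g[(k-j) mod 5]. y[0] = 4×5 + 4×3 + 3×4 + 5×2 + 5×2 = 64; y[1] = 4×2 + 4×5 + 3×3 + 5×4 + 5×2 = 67; y[2] = 4×2 + 4×2 + 3×5 + 5×3 + 5×4 = 66; y[3] = 4×4 + 4×2 + 3×2 + 5×5 + 5×3 = 70; y[4] = 4×3 + 4×4 + 3×2 + 5×2 + 5×5 = 69. Result: [64, 67, 66, 70, 69]

[64, 67, 66, 70, 69]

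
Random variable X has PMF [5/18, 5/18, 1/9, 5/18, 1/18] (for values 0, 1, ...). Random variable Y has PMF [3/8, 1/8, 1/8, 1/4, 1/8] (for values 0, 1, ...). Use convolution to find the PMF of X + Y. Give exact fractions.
P(X+Y=k) = Σ_i P(X=i)·P(Y=k-i) — a convolution of [5/18, 5/18, 1/9, 5/18, 1/18] and [3/8, 1/8, 1/8, 1/4, 1/8]. P(X+Y=0) = (5/18)×(3/8) = 5/48; P(X+Y=1) = (5/18)×(1/8) + (5/18)×(3/8) = 5/144 + 5/48 = 5/36; P(X+Y=2) = (5/18)×(1/8) + (5/18)×(1/8) + (1/9)×(3/8) = 5/144 + 5/144 + 1/24 = 1/9; P(X+Y=3) = (5/18)×(1/4) + (5/18)×(1/8) + (1/9)×(1/8) + (5/18)×(3/8) = 5/72 + 5/144 + 1/72 + 5/48 = 2/9; P(X+Y=4) = (5/18)×(1/8) + (5/18)×(1/4) + (1/9)×(1/8) + (5/18)×(1/8) + (1/18)×(3/8) = 5/144 + 5/72 + 1/72 + 5/144 + 1/48 = 25/144; P(X+Y=5) = (5/18)×(1/8) + (1/9)×(1/4) + (5/18)×(1/8) + (1/18)×(1/8) = 5/144 + 1/36 + 5/144 + 1/144 = 5/48; P(X+Y=6) = (1/9)×(1/8) + (5/18)×(1/4) + (1/18)×(1/8) = 1/72 + 5/72 + 1/144 = 13/144; P(X+Y=7) = (5/18)×(1/8) + (1/18)×(1/4) = 5/144 + 1/72 = 7/144; P(X+Y=8) = (1/18)×(1/8) = 1/144. PMF: [5/48, 5/36, 1/9, 2/9, 25/144, 5/48, 13/144, 7/144, 1/144] (sums to 1 ✓)

[5/48, 5/36, 1/9, 2/9, 25/144, 5/48, 13/144, 7/144, 1/144]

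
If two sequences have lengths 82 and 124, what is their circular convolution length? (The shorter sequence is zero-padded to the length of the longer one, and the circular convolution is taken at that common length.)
Circular convolution (zero-padding the shorter input) has length max(m, n) = max(82, 124) = 124

124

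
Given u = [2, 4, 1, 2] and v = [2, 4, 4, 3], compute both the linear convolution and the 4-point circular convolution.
Linear: y_lin[0] = 2×2 = 4; y_lin[1] = 2×4 + 4×2 = 16; y_lin[2] = 2×4 + 4×4 + 1×2 = 26; y_lin[3] = 2×3 + 4×4 + 1×4 + 2×2 = 30; y_lin[4] = 4×3 + 1×4 + 2×4 = 24; y_lin[5] = 1×3 + 2×4 = 11; y_lin[6] = 2×3 = 6 → [4, 16, 26, 30, 24, 11, 6]. Circular (length 4): y[0] = 2×2 + 4×3 + 1×4 + 2×4 = 28; y[1] = 2×4 + 4×2 + 1×3 + 2×4 = 27; y[2] = 2×4 + 4×4 + 1×2 + 2×3 = 32; y[3] = 2×3 + 4×4 + 1×4 + 2×2 = 30 → [28, 27, 32, 30]

Linear: [4, 16, 26, 30, 24, 11, 6], Circular: [28, 27, 32, 30]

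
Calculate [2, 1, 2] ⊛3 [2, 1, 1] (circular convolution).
Use y[k] = Σ_j u[j]·v[(k-j) mod 3]. y[0] = 2×2 + 1×1 + 2×1 = 7; y[1] = 2×1 + 1×2 + 2×1 = 6; y[2] = 2×1 + 1×1 + 2×2 = 7. Result: [7, 6, 7]

[7, 6, 7]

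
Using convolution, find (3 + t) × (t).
Ascending coefficients: a = [3, 1], b = [0, 1]. c[0] = 3×0 = 0; c[1] = 3×1 + 1×0 = 3; c[2] = 1×1 = 1. Result coefficients: [0, 3, 1] → 3t + t^2

3t + t^2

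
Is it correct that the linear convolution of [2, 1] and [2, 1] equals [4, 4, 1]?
Recompute linear convolution of [2, 1] and [2, 1]: y[0] = 2×2 = 4; y[1] = 2×1 + 1×2 = 4; y[2] = 1×1 = 1 → [4, 4, 1]. Given [4, 4, 1] matches, so answer: Yes

Yes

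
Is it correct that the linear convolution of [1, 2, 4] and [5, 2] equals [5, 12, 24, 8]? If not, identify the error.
Recompute linear convolution of [1, 2, 4] and [5, 2]: y[0] = 1×5 = 5; y[1] = 1×2 + 2×5 = 12; y[2] = 2×2 + 4×5 = 24; y[3] = 4×2 = 8 → [5, 12, 24, 8]. Given [5, 12, 24, 8] matches, so answer: Yes

Yes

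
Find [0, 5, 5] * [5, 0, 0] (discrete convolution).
y[0] = 0×5 = 0; y[1] = 0×0 + 5×5 = 25; y[2] = 0×0 + 5×0 + 5×5 = 25; y[3] = 5×0 + 5×0 = 0; y[4] = 5×0 = 0

[0, 25, 25, 0, 0]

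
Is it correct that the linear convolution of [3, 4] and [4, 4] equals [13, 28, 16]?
Recompute linear convolution of [3, 4] and [4, 4]: y[0] = 3×4 = 12; y[1] = 3×4 + 4×4 = 28; y[2] = 4×4 = 16 → [12, 28, 16]. Compare to given [13, 28, 16]: they differ at index 0: given 13, correct 12, so answer: No

No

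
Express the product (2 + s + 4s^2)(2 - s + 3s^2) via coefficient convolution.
Ascending coefficients: a = [2, 1, 4], b = [2, -1, 3]. c[0] = 2×2 = 4; c[1] = 2×-1 + 1×2 = 0; c[2] = 2×3 + 1×-1 + 4×2 = 13; c[3] = 1×3 + 4×-1 = -1; c[4] = 4×3 = 12. Result coefficients: [4, 0, 13, -1, 12] → 4 + 13s^2 - s^3 + 12s^4

4 + 13s^2 - s^3 + 12s^4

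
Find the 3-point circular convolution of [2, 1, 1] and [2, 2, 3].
Use y[k] = Σ_j u[j]·v[(k-j) mod 3]. y[0] = 2×2 + 1×3 + 1×2 = 9; y[1] = 2×2 + 1×2 + 1×3 = 9; y[2] = 2×3 + 1×2 + 1×2 = 10. Result: [9, 9, 10]

[9, 9, 10]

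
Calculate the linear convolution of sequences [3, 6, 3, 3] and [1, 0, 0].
y[0] = 3×1 = 3; y[1] = 3×0 + 6×1 = 6; y[2] = 3×0 + 6×0 + 3×1 = 3; y[3] = 6×0 + 3×0 + 3×1 = 3; y[4] = 3×0 + 3×0 = 0; y[5] = 3×0 = 0

[3, 6, 3, 3, 0, 0]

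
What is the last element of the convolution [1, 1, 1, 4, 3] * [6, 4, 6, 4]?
Use y[k] = Σ_i a[i]·b[k-i] at k=7. y[7] = 3×4 = 12

12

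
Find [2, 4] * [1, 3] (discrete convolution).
y[0] = 2×1 = 2; y[1] = 2×3 + 4×1 = 10; y[2] = 4×3 = 12

[2, 10, 12]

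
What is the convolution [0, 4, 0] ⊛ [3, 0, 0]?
y[0] = 0×3 = 0; y[1] = 0×0 + 4×3 = 12; y[2] = 0×0 + 4×0 + 0×3 = 0; y[3] = 4×0 + 0×0 = 0; y[4] = 0×0 = 0

[0, 12, 0, 0, 0]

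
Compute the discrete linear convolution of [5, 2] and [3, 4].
y[0] = 5×3 = 15; y[1] = 5×4 + 2×3 = 26; y[2] = 2×4 = 8

[15, 26, 8]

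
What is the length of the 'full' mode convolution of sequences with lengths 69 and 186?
Linear/full convolution length: m + n - 1 = 69 + 186 - 1 = 254

254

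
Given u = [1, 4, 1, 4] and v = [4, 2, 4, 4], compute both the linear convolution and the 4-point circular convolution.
Linear: y_lin[0] = 1×4 = 4; y_lin[1] = 1×2 + 4×4 = 18; y_lin[2] = 1×4 + 4×2 + 1×4 = 16; y_lin[3] = 1×4 + 4×4 + 1×2 + 4×4 = 38; y_lin[4] = 4×4 + 1×4 + 4×2 = 28; y_lin[5] = 1×4 + 4×4 = 20; y_lin[6] = 4×4 = 16 → [4, 18, 16, 38, 28, 20, 16]. Circular (length 4): y[0] = 1×4 + 4×4 + 1×4 + 4×2 = 32; y[1] = 1×2 + 4×4 + 1×4 + 4×4 = 38; y[2] = 1×4 + 4×2 + 1×4 + 4×4 = 32; y[3] = 1×4 + 4×4 + 1×2 + 4×4 = 38 → [32, 38, 32, 38]

Linear: [4, 18, 16, 38, 28, 20, 16], Circular: [32, 38, 32, 38]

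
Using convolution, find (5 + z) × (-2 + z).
Ascending coefficients: a = [5, 1], b = [-2, 1]. c[0] = 5×-2 = -10; c[1] = 5×1 + 1×-2 = 3; c[2] = 1×1 = 1. Result coefficients: [-10, 3, 1] → -10 + 3z + z^2

-10 + 3z + z^2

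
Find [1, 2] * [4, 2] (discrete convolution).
y[0] = 1×4 = 4; y[1] = 1×2 + 2×4 = 10; y[2] = 2×2 = 4

[4, 10, 4]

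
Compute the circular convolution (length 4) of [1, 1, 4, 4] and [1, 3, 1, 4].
Use y[k] = Σ_j u[j]·v[(k-j) mod 4]. y[0] = 1×1 + 1×4 + 4×1 + 4×3 = 21; y[1] = 1×3 + 1×1 + 4×4 + 4×1 = 24; y[2] = 1×1 + 1×3 + 4×1 + 4×4 = 24; y[3] = 1×4 + 1×1 + 4×3 + 4×1 = 21. Result: [21, 24, 24, 21]

[21, 24, 24, 21]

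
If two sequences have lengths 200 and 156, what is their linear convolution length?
Linear/full convolution length: m + n - 1 = 200 + 156 - 1 = 355

355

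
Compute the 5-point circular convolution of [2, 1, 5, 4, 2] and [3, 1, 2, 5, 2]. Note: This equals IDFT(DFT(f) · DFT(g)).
Either evaluate y[k] = Σ_j f[j]·g[(k-j) mod 5] directly, or use IDFT(DFT(f) · DFT(g)). y[0] = 2×3 + 1×2 + 5×5 + 4×2 + 2×1 = 43; y[1] = 2×1 + 1×3 + 5×2 + 4×5 + 2×2 = 39; y[2] = 2×2 + 1×1 + 5×3 + 4×2 + 2×5 = 38; y[3] = 2×5 + 1×2 + 5×1 + 4×3 + 2×2 = 33; y[4] = 2×2 + 1×5 + 5×2 + 4×1 + 2×3 = 29. Result: [43, 39, 38, 33, 29]

[43, 39, 38, 33, 29]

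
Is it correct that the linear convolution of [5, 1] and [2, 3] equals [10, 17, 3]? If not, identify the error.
Recompute linear convolution of [5, 1] and [2, 3]: y[0] = 5×2 = 10; y[1] = 5×3 + 1×2 = 17; y[2] = 1×3 = 3 → [10, 17, 3]. Given [10, 17, 3] matches, so answer: Yes

Yes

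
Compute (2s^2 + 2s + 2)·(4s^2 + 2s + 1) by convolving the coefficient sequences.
Ascending coefficients: a = [2, 2, 2], b = [1, 2, 4]. c[0] = 2×1 = 2; c[1] = 2×2 + 2×1 = 6; c[2] = 2×4 + 2×2 + 2×1 = 14; c[3] = 2×4 + 2×2 = 12; c[4] = 2×4 = 8. Result coefficients: [2, 6, 14, 12, 8] → 8s^4 + 12s^3 + 14s^2 + 6s + 2

8s^4 + 12s^3 + 14s^2 + 6s + 2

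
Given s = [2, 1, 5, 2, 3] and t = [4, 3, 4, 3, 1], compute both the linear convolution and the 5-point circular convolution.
Linear: y_lin[0] = 2×4 = 8; y_lin[1] = 2×3 + 1×4 = 10; y_lin[2] = 2×4 + 1×3 + 5×4 = 31; y_lin[3] = 2×3 + 1×4 + 5×3 + 2×4 = 33; y_lin[4] = 2×1 + 1×3 + 5×4 + 2×3 + 3×4 = 43; y_lin[5] = 1×1 + 5×3 + 2×4 + 3×3 = 33; y_lin[6] = 5×1 + 2×3 + 3×4 = 23; y_lin[7] = 2×1 + 3×3 = 11; y_lin[8] = 3×1 = 3 → [8, 10, 31, 33, 43, 33, 23, 11, 3]. Circular (length 5): y[0] = 2×4 + 1×1 + 5×3 + 2×4 + 3×3 = 41; y[1] = 2×3 + 1×4 + 5×1 + 2×3 + 3×4 = 33; y[2] = 2×4 + 1×3 + 5×4 + 2×1 + 3×3 = 42; y[3] = 2×3 + 1×4 + 5×3 + 2×4 + 3×1 = 36; y[4] = 2×1 + 1×3 + 5×4 + 2×3 + 3×4 = 43 → [41, 33, 42, 36, 43]

Linear: [8, 10, 31, 33, 43, 33, 23, 11, 3], Circular: [41, 33, 42, 36, 43]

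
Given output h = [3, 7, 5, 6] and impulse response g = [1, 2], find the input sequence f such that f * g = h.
Deconvolve h=[3, 7, 5, 6] by g=[1, 2]. Since g[0]=1, solve forward: f[0] = h[0] / 1 = 3; f[1] = (h[1] - 3×2) / 1 = 1; f[2] = (h[2] - 1×2) / 1 = 3. So f = [3, 1, 3]. Check by forward convolution: h[0] = 3×1 = 3; h[1] = 3×2 + 1×1 = 7; h[2] = 1×2 + 3×1 = 5; h[3] = 3×2 = 6

[3, 1, 3]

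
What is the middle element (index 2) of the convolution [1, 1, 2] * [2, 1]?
Use y[k] = Σ_i a[i]·b[k-i] at k=2. y[2] = 1×1 + 2×2 = 5

5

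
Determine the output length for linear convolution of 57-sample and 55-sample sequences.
Linear/full convolution length: m + n - 1 = 57 + 55 - 1 = 111

111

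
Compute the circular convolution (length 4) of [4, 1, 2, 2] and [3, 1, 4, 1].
Use y[k] = Σ_j u[j]·v[(k-j) mod 4]. y[0] = 4×3 + 1×1 + 2×4 + 2×1 = 23; y[1] = 4×1 + 1×3 + 2×1 + 2×4 = 17; y[2] = 4×4 + 1×1 + 2×3 + 2×1 = 25; y[3] = 4×1 + 1×4 + 2×1 + 2×3 = 16. Result: [23, 17, 25, 16]

[23, 17, 25, 16]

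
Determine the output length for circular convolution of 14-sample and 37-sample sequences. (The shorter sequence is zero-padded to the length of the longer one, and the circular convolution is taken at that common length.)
Circular convolution (zero-padding the shorter input) has length max(m, n) = max(14, 37) = 37

37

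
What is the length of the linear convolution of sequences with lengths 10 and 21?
Linear/full convolution length: m + n - 1 = 10 + 21 - 1 = 30

30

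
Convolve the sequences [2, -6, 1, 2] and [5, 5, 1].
y[0] = 2×5 = 10; y[1] = 2×5 + -6×5 = -20; y[2] = 2×1 + -6×5 + 1×5 = -23; y[3] = -6×1 + 1×5 + 2×5 = 9; y[4] = 1×1 + 2×5 = 11; y[5] = 2×1 = 2

[10, -20, -23, 9, 11, 2]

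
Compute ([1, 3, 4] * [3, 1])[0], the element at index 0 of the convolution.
Use y[k] = Σ_i a[i]·b[k-i] at k=0. y[0] = 1×3 = 3

3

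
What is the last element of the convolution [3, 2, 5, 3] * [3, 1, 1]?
Use y[k] = Σ_i a[i]·b[k-i] at k=5. y[5] = 3×1 = 3

3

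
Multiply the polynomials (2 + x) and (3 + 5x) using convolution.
Ascending coefficients: a = [2, 1], b = [3, 5]. c[0] = 2×3 = 6; c[1] = 2×5 + 1×3 = 13; c[2] = 1×5 = 5. Result coefficients: [6, 13, 5] → 6 + 13x + 5x^2

6 + 13x + 5x^2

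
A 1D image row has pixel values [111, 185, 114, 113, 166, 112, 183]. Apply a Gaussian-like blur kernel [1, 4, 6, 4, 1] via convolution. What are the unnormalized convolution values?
Convolve image row [111, 185, 114, 113, 166, 112, 183] with kernel [1, 4, 6, 4, 1]: y[0] = 111×1 = 111; y[1] = 111×4 + 185×1 = 629; y[2] = 111×6 + 185×4 + 114×1 = 1520; y[3] = 111×4 + 185×6 + 114×4 + 113×1 = 2123; y[4] = 111×1 + 185×4 + 114×6 + 113×4 + 166×1 = 2153; y[5] = 185×1 + 114×4 + 113×6 + 166×4 + 112×1 = 2095; y[6] = 114×1 + 113×4 + 166×6 + 112×4 + 183×1 = 2193; y[7] = 113×1 + 166×4 + 112×6 + 183×4 = 2181; y[8] = 166×1 + 112×4 + 183×6 = 1712; y[9] = 112×1 + 183×4 = 844; y[10] = 183×1 = 183 → [111, 629, 1520, 2123, 2153, 2095, 2193, 2181, 1712, 844, 183]. Normalization factor = sum(kernel) = 16.

[111, 629, 1520, 2123, 2153, 2095, 2193, 2181, 1712, 844, 183]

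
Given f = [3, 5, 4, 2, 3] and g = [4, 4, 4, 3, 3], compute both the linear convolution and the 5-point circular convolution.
Linear: y_lin[0] = 3×4 = 12; y_lin[1] = 3×4 + 5×4 = 32; y_lin[2] = 3×4 + 5×4 + 4×4 = 48; y_lin[3] = 3×3 + 5×4 + 4×4 + 2×4 = 53; y_lin[4] = 3×3 + 5×3 + 4×4 + 2×4 + 3×4 = 60; y_lin[5] = 5×3 + 4×3 + 2×4 + 3×4 = 47; y_lin[6] = 4×3 + 2×3 + 3×4 = 30; y_lin[7] = 2×3 + 3×3 = 15; y_lin[8] = 3×3 = 9 → [12, 32, 48, 53, 60, 47, 30, 15, 9]. Circular (length 5): y[0] = 3×4 + 5×3 + 4×3 + 2×4 + 3×4 = 59; y[1] = 3×4 + 5×4 + 4×3 + 2×3 + 3×4 = 62; y[2] = 3×4 + 5×4 + 4×4 + 2×3 + 3×3 = 63; y[3] = 3×3 + 5×4 + 4×4 + 2×4 + 3×3 = 62; y[4] = 3×3 + 5×3 + 4×4 + 2×4 + 3×4 = 60 → [59, 62, 63, 62, 60]

Linear: [12, 32, 48, 53, 60, 47, 30, 15, 9], Circular: [59, 62, 63, 62, 60]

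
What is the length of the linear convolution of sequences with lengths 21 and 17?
Linear/full convolution length: m + n - 1 = 21 + 17 - 1 = 37

37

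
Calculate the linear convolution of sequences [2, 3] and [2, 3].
y[0] = 2×2 = 4; y[1] = 2×3 + 3×2 = 12; y[2] = 3×3 = 9

[4, 12, 9]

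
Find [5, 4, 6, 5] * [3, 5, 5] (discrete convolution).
y[0] = 5×3 = 15; y[1] = 5×5 + 4×3 = 37; y[2] = 5×5 + 4×5 + 6×3 = 63; y[3] = 4×5 + 6×5 + 5×3 = 65; y[4] = 6×5 + 5×5 = 55; y[5] = 5×5 = 25

[15, 37, 63, 65, 55, 25]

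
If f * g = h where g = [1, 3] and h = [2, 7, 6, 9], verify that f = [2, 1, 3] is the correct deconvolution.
Forward-compute [2, 1, 3] * [1, 3]: h[0] = 2×1 = 2; h[1] = 2×3 + 1×1 = 7; h[2] = 1×3 + 3×1 = 6; h[3] = 3×3 = 9 → [2, 7, 6, 9]. Matches given h = [2, 7, 6, 9], so verified.

Verified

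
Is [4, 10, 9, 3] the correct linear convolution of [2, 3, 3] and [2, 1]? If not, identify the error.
Recompute linear convolution of [2, 3, 3] and [2, 1]: y[0] = 2×2 = 4; y[1] = 2×1 + 3×2 = 8; y[2] = 3×1 + 3×2 = 9; y[3] = 3×1 = 3 → [4, 8, 9, 3]. Compare to given [4, 10, 9, 3]: they differ at index 1: given 10, correct 8, so answer: No

No. Error at index 1: given 10, correct 8.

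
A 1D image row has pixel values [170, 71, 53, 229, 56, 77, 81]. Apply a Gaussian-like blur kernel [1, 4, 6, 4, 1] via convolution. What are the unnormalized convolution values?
Convolve image row [170, 71, 53, 229, 56, 77, 81] with kernel [1, 4, 6, 4, 1]: y[0] = 170×1 = 170; y[1] = 170×4 + 71×1 = 751; y[2] = 170×6 + 71×4 + 53×1 = 1357; y[3] = 170×4 + 71×6 + 53×4 + 229×1 = 1547; y[4] = 170×1 + 71×4 + 53×6 + 229×4 + 56×1 = 1744; y[5] = 71×1 + 53×4 + 229×6 + 56×4 + 77×1 = 1958; y[6] = 53×1 + 229×4 + 56×6 + 77×4 + 81×1 = 1694; y[7] = 229×1 + 56×4 + 77×6 + 81×4 = 1239; y[8] = 56×1 + 77×4 + 81×6 = 850; y[9] = 77×1 + 81×4 = 401; y[10] = 81×1 = 81 → [170, 751, 1357, 1547, 1744, 1958, 1694, 1239, 850, 401, 81]. Normalization factor = sum(kernel) = 16.

[170, 751, 1357, 1547, 1744, 1958, 1694, 1239, 850, 401, 81]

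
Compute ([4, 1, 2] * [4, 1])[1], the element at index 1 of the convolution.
Use y[k] = Σ_i a[i]·b[k-i] at k=1. y[1] = 4×1 + 1×4 = 8

8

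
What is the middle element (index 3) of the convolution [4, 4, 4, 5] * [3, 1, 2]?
Use y[k] = Σ_i a[i]·b[k-i] at k=3. y[3] = 4×2 + 4×1 + 5×3 = 27

27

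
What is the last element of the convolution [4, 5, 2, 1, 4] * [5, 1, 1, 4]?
Use y[k] = Σ_i a[i]·b[k-i] at k=7. y[7] = 4×4 = 16

16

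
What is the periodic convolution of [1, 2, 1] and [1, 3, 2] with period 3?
Use y[k] = Σ_j u[j]·v[(k-j) mod 3]. y[0] = 1×1 + 2×2 + 1×3 = 8; y[1] = 1×3 + 2×1 + 1×2 = 7; y[2] = 1×2 + 2×3 + 1×1 = 9. Result: [8, 7, 9]

[8, 7, 9]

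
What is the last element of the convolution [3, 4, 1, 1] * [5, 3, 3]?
Use y[k] = Σ_i a[i]·b[k-i] at k=5. y[5] = 1×3 = 3

3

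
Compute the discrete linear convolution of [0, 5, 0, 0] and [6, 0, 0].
y[0] = 0×6 = 0; y[1] = 0×0 + 5×6 = 30; y[2] = 0×0 + 5×0 + 0×6 = 0; y[3] = 5×0 + 0×0 + 0×6 = 0; y[4] = 0×0 + 0×0 = 0; y[5] = 0×0 = 0

[0, 30, 0, 0, 0, 0]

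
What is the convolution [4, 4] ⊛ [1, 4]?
y[0] = 4×1 = 4; y[1] = 4×4 + 4×1 = 20; y[2] = 4×4 = 16

[4, 20, 16]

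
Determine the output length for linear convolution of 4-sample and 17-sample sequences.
Linear/full convolution length: m + n - 1 = 4 + 17 - 1 = 20

20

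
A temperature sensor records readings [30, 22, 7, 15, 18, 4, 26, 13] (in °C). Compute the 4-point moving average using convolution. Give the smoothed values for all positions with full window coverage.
4-point moving average kernel = [1, 1, 1, 1]. Apply in 'valid' mode (full window coverage): avg[0] = (30 + 22 + 7 + 15) / 4 = 18.5; avg[1] = (22 + 7 + 15 + 18) / 4 = 15.5; avg[2] = (7 + 15 + 18 + 4) / 4 = 11.0; avg[3] = (15 + 18 + 4 + 26) / 4 = 15.75; avg[4] = (18 + 4 + 26 + 13) / 4 = 15.25. Smoothed values: [18.5, 15.5, 11.0, 15.75, 15.25]

[18.5, 15.5, 11.0, 15.75, 15.25]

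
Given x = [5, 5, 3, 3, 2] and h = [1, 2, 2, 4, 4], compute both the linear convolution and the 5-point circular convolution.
Linear: y_lin[0] = 5×1 = 5; y_lin[1] = 5×2 + 5×1 = 15; y_lin[2] = 5×2 + 5×2 + 3×1 = 23; y_lin[3] = 5×4 + 5×2 + 3×2 + 3×1 = 39; y_lin[4] = 5×4 + 5×4 + 3×2 + 3×2 + 2×1 = 54; y_lin[5] = 5×4 + 3×4 + 3×2 + 2×2 = 42; y_lin[6] = 3×4 + 3×4 + 2×2 = 28; y_lin[7] = 3×4 + 2×4 = 20; y_lin[8] = 2×4 = 8 → [5, 15, 23, 39, 54, 42, 28, 20, 8]. Circular (length 5): y[0] = 5×1 + 5×4 + 3×4 + 3×2 + 2×2 = 47; y[1] = 5×2 + 5×1 + 3×4 + 3×4 + 2×2 = 43; y[2] = 5×2 + 5×2 + 3×1 + 3×4 + 2×4 = 43; y[3] = 5×4 + 5×2 + 3×2 + 3×1 + 2×4 = 47; y[4] = 5×4 + 5×4 + 3×2 + 3×2 + 2×1 = 54 → [47, 43, 43, 47, 54]

Linear: [5, 15, 23, 39, 54, 42, 28, 20, 8], Circular: [47, 43, 43, 47, 54]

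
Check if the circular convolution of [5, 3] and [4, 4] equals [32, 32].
Recompute circular convolution of [5, 3] and [4, 4]: y[0] = 5×4 + 3×4 = 32; y[1] = 5×4 + 3×4 = 32 → [32, 32]. Given [32, 32] matches, so answer: Yes

Yes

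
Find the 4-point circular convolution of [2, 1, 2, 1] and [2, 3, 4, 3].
Use y[k] = Σ_j x[j]·h[(k-j) mod 4]. y[0] = 2×2 + 1×3 + 2×4 + 1×3 = 18; y[1] = 2×3 + 1×2 + 2×3 + 1×4 = 18; y[2] = 2×4 + 1×3 + 2×2 + 1×3 = 18; y[3] = 2×3 + 1×4 + 2×3 + 1×2 = 18. Result: [18, 18, 18, 18]

[18, 18, 18, 18]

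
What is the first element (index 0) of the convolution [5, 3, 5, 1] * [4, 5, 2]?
Use y[k] = Σ_i a[i]·b[k-i] at k=0. y[0] = 5×4 = 20

20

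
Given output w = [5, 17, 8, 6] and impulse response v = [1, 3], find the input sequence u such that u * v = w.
Deconvolve w=[5, 17, 8, 6] by v=[1, 3]. Since v[0]=1, solve forward: u[0] = w[0] / 1 = 5; u[1] = (w[1] - 5×3) / 1 = 2; u[2] = (w[2] - 2×3) / 1 = 2. So u = [5, 2, 2]. Check by forward convolution: w[0] = 5×1 = 5; w[1] = 5×3 + 2×1 = 17; w[2] = 2×3 + 2×1 = 8; w[3] = 2×3 = 6

[5, 2, 2]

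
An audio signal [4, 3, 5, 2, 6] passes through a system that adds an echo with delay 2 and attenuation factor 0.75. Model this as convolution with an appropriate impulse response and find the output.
Direct-path + delayed-attenuated-path model → impulse response h = [1, 0, 0.75] (1 at lag 0, 0.75 at lag 2). Output y[n] = x[n] + 0.75·x[n - 2] (with x[n] = 0 outside 0..4): y[0] = 4 + 0.75×0 = 4; y[1] = 3 + 0.75×0 = 3; y[2] = 5 + 0.75×4 = 8.0; y[3] = 2 + 0.75×3 = 4.25; y[4] = 6 + 0.75×5 = 9.75; y[5] = 0 + 0.75×2 = 1.5; y[6] = 0 + 0.75×6 = 4.5. So y = [4, 3, 8.0, 4.25, 9.75, 1.5, 4.5]

[4, 3, 8.0, 4.25, 9.75, 1.5, 4.5]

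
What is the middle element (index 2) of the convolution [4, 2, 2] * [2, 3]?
Use y[k] = Σ_i a[i]·b[k-i] at k=2. y[2] = 2×3 + 2×2 = 10

10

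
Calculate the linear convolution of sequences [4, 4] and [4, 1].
y[0] = 4×4 = 16; y[1] = 4×1 + 4×4 = 20; y[2] = 4×1 = 4

[16, 20, 4]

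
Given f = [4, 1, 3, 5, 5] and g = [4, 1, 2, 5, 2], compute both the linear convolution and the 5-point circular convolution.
Linear: y_lin[0] = 4×4 = 16; y_lin[1] = 4×1 + 1×4 = 8; y_lin[2] = 4×2 + 1×1 + 3×4 = 21; y_lin[3] = 4×5 + 1×2 + 3×1 + 5×4 = 45; y_lin[4] = 4×2 + 1×5 + 3×2 + 5×1 + 5×4 = 44; y_lin[5] = 1×2 + 3×5 + 5×2 + 5×1 = 32; y_lin[6] = 3×2 + 5×5 + 5×2 = 41; y_lin[7] = 5×2 + 5×5 = 35; y_lin[8] = 5×2 = 10 → [16, 8, 21, 45, 44, 32, 41, 35, 10]. Circular (length 5): y[0] = 4×4 + 1×2 + 3×5 + 5×2 + 5×1 = 48; y[1] = 4×1 + 1×4 + 3×2 + 5×5 + 5×2 = 49; y[2] = 4×2 + 1×1 + 3×4 + 5×2 + 5×5 = 56; y[3] = 4×5 + 1×2 + 3×1 + 5×4 + 5×2 = 55; y[4] = 4×2 + 1×5 + 3×2 + 5×1 + 5×4 = 44 → [48, 49, 56, 55, 44]

Linear: [16, 8, 21, 45, 44, 32, 41, 35, 10], Circular: [48, 49, 56, 55, 44]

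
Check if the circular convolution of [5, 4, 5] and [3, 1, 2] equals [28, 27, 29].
Recompute circular convolution of [5, 4, 5] and [3, 1, 2]: y[0] = 5×3 + 4×2 + 5×1 = 28; y[1] = 5×1 + 4×3 + 5×2 = 27; y[2] = 5×2 + 4×1 + 5×3 = 29 → [28, 27, 29]. Given [28, 27, 29] matches, so answer: Yes

Yes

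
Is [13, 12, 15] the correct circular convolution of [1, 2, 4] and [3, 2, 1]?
Recompute circular convolution of [1, 2, 4] and [3, 2, 1]: y[0] = 1×3 + 2×1 + 4×2 = 13; y[1] = 1×2 + 2×3 + 4×1 = 12; y[2] = 1×1 + 2×2 + 4×3 = 17 → [13, 12, 17]. Compare to given [13, 12, 15]: they differ at index 2: given 15, correct 17, so answer: No

No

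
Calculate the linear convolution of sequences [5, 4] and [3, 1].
y[0] = 5×3 = 15; y[1] = 5×1 + 4×3 = 17; y[2] = 4×1 = 4

[15, 17, 4]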